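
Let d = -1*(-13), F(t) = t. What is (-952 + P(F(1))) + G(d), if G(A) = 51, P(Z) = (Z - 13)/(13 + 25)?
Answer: -17125/19 ≈ -901.32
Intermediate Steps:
P(Z) = -13/38 + Z/38 (P(Z) = (-13 + Z)/38 = (-13 + Z)*(1/38) = -13/38 + Z/38)
d = 13
(-952 + P(F(1))) + G(d) = (-952 + (-13/38 + (1/38)*1)) + 51 = (-952 + (-13/38 + 1/38)) + 51 = (-952 - 6/19) + 51 = -18094/19 + 51 = -17125/19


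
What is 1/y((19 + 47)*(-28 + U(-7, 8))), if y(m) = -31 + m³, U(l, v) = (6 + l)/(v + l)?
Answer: -1/7011739975 ≈ -1.4262e-10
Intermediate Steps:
U(l, v) = (6 + l)/(l + v)
1/y((19 + 47)*(-28 + U(-7, 8))) = 1/(-31 + ((19 + 47)*(-28 + (6 - 7)/(-7 + 8)))³) = 1/(-31 + (66*(-28 - 1/1))³) = 1/(-31 + (66*(-28 + 1*(-1)))³) = 1/(-31 + (66*(-28 - 1))³) = 1/(-31 + (66*(-29))³) = 1/(-31 + (-1914)³) = 1/(-31 - 7011739944) = 1/(-7011739975) = -1/7011739975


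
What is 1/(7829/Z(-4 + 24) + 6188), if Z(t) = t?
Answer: 20/131589 ≈ 0.00015199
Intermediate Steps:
1/(7829/Z(-4 + 24) + 6188) = 1/(7829/(-4 + 24) + 6188) = 1/(7829/20 + 6188) = 1/(131589/20) = 20/131589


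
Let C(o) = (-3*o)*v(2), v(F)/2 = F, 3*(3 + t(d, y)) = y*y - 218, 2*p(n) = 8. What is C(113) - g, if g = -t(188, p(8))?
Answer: -4279/3 ≈ -1426.3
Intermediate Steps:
p(n) = 4 (p(n) = (½)*8 = 4)
t(d, y) = -227/3 + y²/3 (t(d, y) = -3 + (y*y - 218)/3 = -3 + (y² - 218)/3 = -3 + (-218 + y²)/3 = -3 + (-218/3 + y²/3) = -227/3 + y²/3)
v(F) = 2*F
C(o) = -12*o (C(o) = (-3*o)*(2*2) = -3*o*4 = -12*o)
g = 211/3 (g = -(-227/3 + (⅓)*4²) = -(-227/3 + (⅓)*16) = -(-227/3 + 16/3) = -1*(-211/3) = 211/3 ≈ 70.333)
C(113) - g = -12*113 - 1*211/3 = -1356 - 211/3 = -4279/3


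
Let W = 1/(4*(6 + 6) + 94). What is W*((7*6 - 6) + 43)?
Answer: 79/142 ≈ 0.55634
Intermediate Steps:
W = 1/142 (W = 1/(4*12 + 94) = 1/(48 + 94) = 1/142 ≈ 0.0070423)
W*((7*6 - 6) + 43) = ((7*6 - 6) + 43)/142 = ((42 - 6) + 43)/142 = (36 + 43)/142 = (1/142)*79 = 79/142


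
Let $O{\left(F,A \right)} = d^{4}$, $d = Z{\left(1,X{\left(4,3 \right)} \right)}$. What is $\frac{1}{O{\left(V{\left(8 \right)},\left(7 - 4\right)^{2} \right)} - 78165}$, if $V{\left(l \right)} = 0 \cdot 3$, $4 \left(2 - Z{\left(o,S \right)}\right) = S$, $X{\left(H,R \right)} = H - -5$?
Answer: $- \frac{256}{20010239} \approx -1.2793 \cdot 10^{-5}$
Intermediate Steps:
$X{\left(H,R \right)} = 5 + H$ ($X{\left(H,R \right)} = H + 5 = 5 + H$)
$Z{\left(o,S \right)} = 2 - \frac{S}{4}$
$d = - \frac{1}{4}$ ($d = 2 - \frac{5 + 4}{4} = 2 - \frac{9}{4} = - \frac{1}{4} \approx -0.25$)
$V{\left(l \right)} = 0$
$O{\left(F,A \right)} = \frac{1}{256}$ ($O{\left(F,A \right)} = \left(- \frac{1}{4}\right)^{4} = \frac{1}{256}$)
$\frac{1}{O{\left(V{\left(8 \right)},\left(7 - 4\right)^{2} \right)} - 78165} = \frac{1}{\frac{1}{256} - 78165} = \frac{1}{- \frac{20010239}{256}} = - \frac{256}{20010239}$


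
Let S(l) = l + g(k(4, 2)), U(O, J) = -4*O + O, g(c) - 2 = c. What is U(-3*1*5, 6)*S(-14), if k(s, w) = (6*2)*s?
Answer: 1620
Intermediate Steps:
k(s, w) = 12*s
g(c) = 2 + c
U(O, J) = -3*O
S(l) = 50 + l (S(l) = l + (2 + 12*4) = l + (2 + 48) = l + 50 = 50 + l)
U(-3*1*5, 6)*S(-14) = (-3*(-3*1)*5)*(50 - 14) = -(-9)*5*36 = -3*(-15)*36 = 45*36 = 1620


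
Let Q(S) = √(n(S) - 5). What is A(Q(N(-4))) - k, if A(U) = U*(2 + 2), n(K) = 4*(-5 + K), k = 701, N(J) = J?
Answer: -701 + 4*I*√41 ≈ -701.0 + 25.612*I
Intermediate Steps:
n(K) = -20 + 4*K
Q(S) = √(-25 + 4*S) (Q(S) = √((-20 + 4*S) - 5) = √(-25 + 4*S))
A(U) = 4*U (A(U) = U*4 = 4*U)
A(Q(N(-4))) - k = 4*√(-25 + 4*(-4)) - 1*701 = 4*√(-25 - 16) - 701 = 4*√(-41) - 701 = 4*(I*√41) - 701 = 4*I*√41 - 701 = -701 + 4*I*√41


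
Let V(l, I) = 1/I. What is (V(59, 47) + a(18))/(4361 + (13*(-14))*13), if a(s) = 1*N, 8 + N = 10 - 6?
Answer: -187/93765 ≈ -0.0019943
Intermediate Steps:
N = -4 (N = -8 + (10 - 6) = -8 + 4 = -4)
a(s) = -4 (a(s) = 1*(-4) = -4)
(V(59, 47) + a(18))/(4361 + (13*(-14))*13) = (1/47 - 4)/(4361 + (13*(-14))*13) = (1/47 - 4)/(4361 - 182*13) = -187/(47*(4361 - 2366)) = -187/47/1995 = -187/47*1/1995 = -187/93765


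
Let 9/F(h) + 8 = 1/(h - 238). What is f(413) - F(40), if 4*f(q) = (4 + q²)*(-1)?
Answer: -270351077/6340 ≈ -42642.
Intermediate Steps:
F(h) = 9/(-8 + 1/(-238 + h)) (F(h) = 9/(-8 + 1/(h - 238)) = 9/(-8 + 1/(-238 + h)))
f(q) = -1 - q²/4 (f(q) = ((4 + q²)*(-1))/4 = (-4 - q²)/4 = -1 - q²/4)
f(413) - F(40) = (-1 - ¼*413²) - 9*(238 - 1*40)/(-1905 + 8*40) = (-1 - ¼*170569) - 9*(238 - 40)/(-1905 + 320) = (-1 - 170569/4) - 9*198/(-1585) = -170573/4 - 9*(-1)*198/1585 = -170573/4 - 1*(-1782/1585) = -170573/4 + 1782/1585 = -270351077/6340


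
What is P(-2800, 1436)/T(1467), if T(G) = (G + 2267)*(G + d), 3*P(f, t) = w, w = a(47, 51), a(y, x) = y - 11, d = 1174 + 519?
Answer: 3/2949860 ≈ 1.0170e-6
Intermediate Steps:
d = 1693
a(y, x) = -11 + y
w = 36 (w = -11 + 47 = 36)
P(f, t) = 12 (P(f, t) = (1/3)*36 = 12)
T(G) = (1693 + G)*(2267 + G) (T(G) = (G + 2267)*(G + 1693) = (2267 + G)*(1693 + G) = (1693 + G)*(2267 + G))
P(-2800, 1436)/T(1467) = 12/(3838031 + 1467**2 + 3960*1467) = 12/(3838031 + 2152089 + 5809320) = 12/11799440 = 12*(1/11799440) = 3/2949860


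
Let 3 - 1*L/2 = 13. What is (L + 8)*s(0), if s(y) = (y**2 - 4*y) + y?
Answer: 0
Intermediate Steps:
L = -20 (L = 6 - 2*13 = 6 - 26 = -20)
s(y) = y**2 - 3*y
(L + 8)*s(0) = (-20 + 8)*(0*(-3 + 0)) = -0*(-3) = -12*0 = 0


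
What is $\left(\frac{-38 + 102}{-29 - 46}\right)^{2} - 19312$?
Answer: $- \frac{108625904}{5625} \approx -19311.0$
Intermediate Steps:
$\left(\frac{-38 + 102}{-29 - 46}\right)^{2} - 19312 = \left(\frac{64}{-75}\right)^{2} - 19312 = \left(64 \left(- \frac{1}{75}\right)\right)^{2} - 19312 = \left(- \frac{64}{75}\right)^{2} - 19312 = \frac{4096}{5625} - 19312 = - \frac{108625904}{5625}$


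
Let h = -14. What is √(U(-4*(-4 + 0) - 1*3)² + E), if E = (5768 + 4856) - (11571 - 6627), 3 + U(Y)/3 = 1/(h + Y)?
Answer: 8*√91 ≈ 76.315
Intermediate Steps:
U(Y) = -9 + 3/(-14 + Y)
E = 5680 (E = 10624 - 1*4944 = 10624 - 4944 = 5680)
√(U(-4*(-4 + 0) - 1*3)² + E) = √((3*(43 - 3*(-4*(-4 + 0) - 1*3))/(-14 + (-4*(-4 + 0) - 1*3)))² + 5680) = √((3*(43 - 3*(-4*(-4) - 3))/(-14 + (-4*(-4) - 3)))² + 5680) = √((3*(43 - 3*(16 - 3))/(-14 + (16 - 3)))² + 5680) = √((3*(43 - 3*13)/(-14 + 13))² + 5680) = √((3*(43 - 39)/(-1))² + 5680) = √((3*(-1)*4)² + 5680) = √((-12)² + 5680) = √(144 + 5680) = √5824 = 8*√91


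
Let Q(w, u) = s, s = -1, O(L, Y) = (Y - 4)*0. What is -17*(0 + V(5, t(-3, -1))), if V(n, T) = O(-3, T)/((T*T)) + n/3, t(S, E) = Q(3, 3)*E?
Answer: -85/3 ≈ -28.333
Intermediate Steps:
O(L, Y) = 0 (O(L, Y) = (-4 + Y)*0 = 0)
Q(w, u) = -1
t(S, E) = -E
V(n, T) = n/3 (V(n, T) = 0/((T*T)) + n/3 = 0/(T²) + n*(⅓) = 0/T² + n/3 = 0 + n/3 = n/3)
-17*(0 + V(5, t(-3, -1))) = -17*(0 + (⅓)*5) = -17*(0 + 5/3) = -17*5/3 = -85/3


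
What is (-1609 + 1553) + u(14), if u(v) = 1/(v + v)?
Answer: -1567/28 ≈ -55.964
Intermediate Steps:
u(v) = 1/(2*v)
(-1609 + 1553) + u(14) = (-1609 + 1553) + (1/2)/14 = -56 + (1/2)*(1/14) = -56 + 1/28 = -1567/28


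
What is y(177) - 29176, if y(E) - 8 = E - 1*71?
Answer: -29062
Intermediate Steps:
y(E) = -63 + E (y(E) = 8 + (E - 1*71) = 8 + (E - 71) = 8 + (-71 + E) = -63 + E)
y(177) - 29176 = (-63 + 177) - 29176 = 114 - 29176 = -29062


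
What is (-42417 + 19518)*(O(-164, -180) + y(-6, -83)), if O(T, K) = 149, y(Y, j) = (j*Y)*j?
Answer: 943095315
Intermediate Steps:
y(Y, j) = Y*j² (y(Y, j) = (Y*j)*j = Y*j²)
(-42417 + 19518)*(O(-164, -180) + y(-6, -83)) = (-42417 + 19518)*(149 - 6*(-83)²) = -22899*(149 - 6*6889) = -22899*(149 - 41334) = -22899*(-41185) = 943095315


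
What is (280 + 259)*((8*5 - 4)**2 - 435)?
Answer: 464079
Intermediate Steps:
(280 + 259)*((8*5 - 4)**2 - 435) = 539*((40 - 4)**2 - 435) = 539*(36**2 - 435) = 539*(1296 - 435) = 539*861 = 464079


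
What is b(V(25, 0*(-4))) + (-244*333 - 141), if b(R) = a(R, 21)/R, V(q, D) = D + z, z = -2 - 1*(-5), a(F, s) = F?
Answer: -81392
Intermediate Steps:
z = 3 (z = -2 + 5 = 3)
V(q, D) = 3 + D (V(q, D) = D + 3 = 3 + D)
b(R) = 1 (b(R) = R/R = 1)
b(V(25, 0*(-4))) + (-244*333 - 141) = 1 + (-244*333 - 141) = 1 + (-81252 - 141) = 1 - 81393 = -81392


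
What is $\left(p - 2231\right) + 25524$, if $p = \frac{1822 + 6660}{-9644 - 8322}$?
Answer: $\frac{209236778}{8983} \approx 23293.0$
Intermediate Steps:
$p = - \frac{4241}{8983}$ ($p = \frac{8482}{-17966} = 8482 \left(- \frac{1}{17966}\right) = - \frac{4241}{8983} \approx -0.47211$)
$\left(p - 2231\right) + 25524 = \left(- \frac{4241}{8983} - 2231\right) + 25524 = - \frac{20045314}{8983} + 25524 = \frac{209236778}{8983}$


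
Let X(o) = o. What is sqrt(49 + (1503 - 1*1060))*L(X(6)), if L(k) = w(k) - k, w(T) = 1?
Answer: -10*sqrt(123) ≈ -110.91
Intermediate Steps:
L(k) = 1 - k
sqrt(49 + (1503 - 1*1060))*L(X(6)) = sqrt(49 + (1503 - 1*1060))*(1 - 1*6) = sqrt(49 + (1503 - 1060))*(1 - 6) = sqrt(49 + 443)*(-5) = sqrt(492)*(-5) = (2*sqrt(123))*(-5) = -10*sqrt(123)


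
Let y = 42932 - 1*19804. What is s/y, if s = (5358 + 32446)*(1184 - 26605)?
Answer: -240253871/5782 ≈ -41552.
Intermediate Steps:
y = 23128 (y = 42932 - 19804 = 23128)
s = -961015484 (s = 37804*(-25421) = -961015484)
s/y = -961015484/23128 = -961015484*1/23128 = -240253871/5782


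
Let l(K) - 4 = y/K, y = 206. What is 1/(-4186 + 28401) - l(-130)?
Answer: -760338/314795 ≈ -2.4153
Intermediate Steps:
l(K) = 4 + 206/K
1/(-4186 + 28401) - l(-130) = 1/(-4186 + 28401) - (4 + 206/(-130)) = 1/24215 - (4 + 206*(-1/130)) = 1/24215 - (4 - 103/65) = 1/24215 - 1*157/65 = 1/24215 - 157/65 = -760338/314795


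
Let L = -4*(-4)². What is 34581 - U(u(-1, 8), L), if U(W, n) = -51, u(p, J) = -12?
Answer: 34632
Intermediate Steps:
L = -64 (L = -4*16 = -64)
34581 - U(u(-1, 8), L) = 34581 - 1*(-51) = 34581 + 51 = 34632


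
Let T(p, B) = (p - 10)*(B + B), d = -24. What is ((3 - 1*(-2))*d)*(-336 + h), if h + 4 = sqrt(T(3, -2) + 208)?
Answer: 40800 - 240*sqrt(59) ≈ 38957.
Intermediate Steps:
T(p, B) = 2*B*(-10 + p) (T(p, B) = (-10 + p)*(2*B) = 2*B*(-10 + p))
h = -4 + 2*sqrt(59) (h = -4 + sqrt(2*(-2)*(-10 + 3) + 208) = -4 + sqrt(2*(-2)*(-7) + 208) = -4 + sqrt(28 + 208) = -4 + sqrt(236) = -4 + 2*sqrt(59) ≈ 11.362)
((3 - 1*(-2))*d)*(-336 + h) = ((3 - 1*(-2))*(-24))*(-336 + (-4 + 2*sqrt(59))) = ((3 + 2)*(-24))*(-340 + 2*sqrt(59)) = (5*(-24))*(-340 + 2*sqrt(59)) = -120*(-340 + 2*sqrt(59)) = 40800 - 240*sqrt(59)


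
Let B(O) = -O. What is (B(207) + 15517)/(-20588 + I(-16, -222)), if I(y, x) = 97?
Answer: -15310/20491 ≈ -0.74716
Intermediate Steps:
(B(207) + 15517)/(-20588 + I(-16, -222)) = (-1*207 + 15517)/(-20588 + 97) = (-207 + 15517)/(-20491) = 15310*(-1/20491) = -15310/20491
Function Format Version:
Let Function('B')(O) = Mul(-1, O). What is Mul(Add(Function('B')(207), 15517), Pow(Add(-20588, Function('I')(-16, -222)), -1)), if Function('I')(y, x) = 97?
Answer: Rational(-15310, 20491) ≈ -0.74716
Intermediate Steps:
Mul(Add(Function('B')(207), 15517), Pow(Add(-20588, Function('I')(-16, -222)), -1)) = Mul(Add(Mul(-1, 207), 15517), Pow(Add(-20588, 97), -1)) = Mul(Add(-207, 15517), Pow(-20491, -1)) = Mul(15310, Rational(-1, 20491)) = Rational(-15310, 20491)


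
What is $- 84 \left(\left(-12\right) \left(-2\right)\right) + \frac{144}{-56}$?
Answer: $- \frac{14130}{7} \approx -2018.6$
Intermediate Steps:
$- 84 \left(\left(-12\right) \left(-2\right)\right) + \frac{144}{-56} = \left(-84\right) 24 + 144 \left(- \frac{1}{56}\right) = -2016 - \frac{18}{7} = - \frac{14130}{7}$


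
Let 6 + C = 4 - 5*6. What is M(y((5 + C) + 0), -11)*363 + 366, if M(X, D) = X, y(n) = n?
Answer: -9435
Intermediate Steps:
C = -32 (C = -6 + (4 - 5*6) = -6 + (4 - 30) = -6 - 26 = -32)
M(y((5 + C) + 0), -11)*363 + 366 = ((5 - 32) + 0)*363 + 366 = (-27 + 0)*363 + 366 = -27*363 + 366 = -9801 + 366 = -9435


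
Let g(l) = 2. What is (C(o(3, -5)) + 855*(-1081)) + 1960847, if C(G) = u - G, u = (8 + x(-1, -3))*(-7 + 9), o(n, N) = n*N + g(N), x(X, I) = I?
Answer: 1036615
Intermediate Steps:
o(n, N) = 2 + N*n (o(n, N) = n*N + 2 = N*n + 2 = 2 + N*n)
u = 10 (u = (8 - 3)*(-7 + 9) = 5*2 = 10)
C(G) = 10 - G
(C(o(3, -5)) + 855*(-1081)) + 1960847 = ((10 - (2 - 5*3)) + 855*(-1081)) + 1960847 = ((10 - (2 - 15)) - 924255) + 1960847 = ((10 - 1*(-13)) - 924255) + 1960847 = ((10 + 13) - 924255) + 1960847 = (23 - 924255) + 1960847 = -924232 + 1960847 = 1036615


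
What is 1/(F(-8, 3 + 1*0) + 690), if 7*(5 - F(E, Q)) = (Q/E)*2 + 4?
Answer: 28/19447 ≈ 0.0014398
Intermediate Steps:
F(E, Q) = 31/7 - 2*Q/(7*E) (F(E, Q) = 5 - ((Q/E)*2 + 4)/7 = 5 - (2*Q/E + 4)/7 = 5 - (4 + 2*Q/E)/7 = 5 + (-4/7 - 2*Q/(7*E)) = 31/7 - 2*Q/(7*E))
1/(F(-8, 3 + 1*0) + 690) = 1/((1/7)*(-2*(3 + 1*0) + 31*(-8))/(-8) + 690) = 1/((1/7)*(-1/8)*(-2*(3 + 0) - 248) + 690) = 1/((1/7)*(-1/8)*(-2*3 - 248) + 690) = 1/((1/7)*(-1/8)*(-6 - 248) + 690) = 1/((1/7)*(-1/8)*(-254) + 690) = 1/(127/28 + 690) = 1/(19447/28) = 28/19447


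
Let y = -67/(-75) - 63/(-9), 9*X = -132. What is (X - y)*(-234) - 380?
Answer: 122476/25 ≈ 4899.0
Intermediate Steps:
X = -44/3 (X = (1/9)*(-132) = -44/3 ≈ -14.667)
y = 592/75 (y = -67*(-1/75) - 63*(-1/9) = 67/75 + 7 = 592/75 ≈ 7.8933)
(X - y)*(-234) - 380 = (-44/3 - 1*592/75)*(-234) - 380 = (-44/3 - 592/75)*(-234) - 380 = -564/25*(-234) - 380 = 131976/25 - 380 = 122476/25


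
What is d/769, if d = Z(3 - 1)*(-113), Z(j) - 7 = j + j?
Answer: -1243/769 ≈ -1.6164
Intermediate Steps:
Z(j) = 7 + 2*j (Z(j) = 7 + (j + j) = 7 + 2*j)
d = -1243 (d = (7 + 2*(3 - 1))*(-113) = (7 + 2*2)*(-113) = (7 + 4)*(-113) = 11*(-113) = -1243)
d/769 = -1243/769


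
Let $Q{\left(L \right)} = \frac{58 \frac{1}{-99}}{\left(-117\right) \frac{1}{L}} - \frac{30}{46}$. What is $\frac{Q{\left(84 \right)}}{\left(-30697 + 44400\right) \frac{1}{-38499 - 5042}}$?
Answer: $\frac{895333583}{1216867509} \approx 0.73577$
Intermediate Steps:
$Q{\left(L \right)} = - \frac{15}{23} + \frac{58 L}{11583}$ ($Q{\left(L \right)} = 58 \left(- \frac{1}{99}\right) \left(- \frac{L}{117}\right) - \frac{15}{23} = - \frac{58 \left(- \frac{L}{117}\right)}{99} - \frac{15}{23} = \frac{58 L}{11583} - \frac{15}{23} = - \frac{15}{23} + \frac{58 L}{11583}$)
$\frac{Q{\left(84 \right)}}{\left(-30697 + 44400\right) \frac{1}{-38499 - 5042}} = \frac{- \frac{15}{23} + \frac{58}{11583} \cdot 84}{\left(-30697 + 44400\right) \frac{1}{-38499 - 5042}} = \frac{- \frac{15}{23} + \frac{1624}{3861}}{13703 \frac{1}{-43541}} = - \frac{20563}{88803 \cdot 13703 \left(- \frac{1}{43541}\right)} = - \frac{20563}{88803 \left(- \frac{13703}{43541}\right)} = \left(- \frac{20563}{88803}\right) \left(- \frac{43541}{13703}\right) = \frac{895333583}{1216867509}$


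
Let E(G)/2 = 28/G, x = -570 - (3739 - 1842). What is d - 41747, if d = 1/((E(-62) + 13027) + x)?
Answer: -13665128973/327332 ≈ -41747.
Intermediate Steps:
x = -2467 (x = -570 - 1*1897 = -570 - 1897 = -2467)
E(G) = 56/G (E(G) = 2*(28/G) = 56/G)
d = 31/327332 (d = 1/((56/(-62) + 13027) - 2467) = 1/((56*(-1/62) + 13027) - 2467) = 1/((-28/31 + 13027) - 2467) = 1/(403809/31 - 2467) = 1/(327332/31) = 31/327332 ≈ 9.4705e-5)
d - 41747 = 31/327332 - 41747 = -13665128973/327332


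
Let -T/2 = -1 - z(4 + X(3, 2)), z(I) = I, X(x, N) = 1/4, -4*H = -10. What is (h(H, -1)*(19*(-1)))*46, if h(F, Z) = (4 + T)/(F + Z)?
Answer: -25346/3 ≈ -8448.7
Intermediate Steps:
H = 5/2 (H = -1/4*(-10) = 5/2 ≈ 2.5000)
X(x, N) = 1/4
T = 21/2 (T = -2*(-1 - (4 + 1/4)) = -2*(-1 - 1*17/4) = -2*(-1 - 17/4) = -2*(-21/4) = 21/2 ≈ 10.500)
h(F, Z) = 29/(2*(F + Z)) (h(F, Z) = (4 + 21/2)/(F + Z) = 29/(2*(F + Z)))
(h(H, -1)*(19*(-1)))*46 = ((29/(2*(5/2 - 1)))*(19*(-1)))*46 = ((29/(2*(3/2)))*(-19))*46 = (((29/2)*(2/3))*(-19))*46 = ((29/3)*(-19))*46 = -551/3*46 = -25346/3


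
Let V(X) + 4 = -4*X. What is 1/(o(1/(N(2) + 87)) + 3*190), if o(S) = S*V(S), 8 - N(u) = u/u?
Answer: 2209/1259035 ≈ 0.0017545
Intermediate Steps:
V(X) = -4 - 4*X
N(u) = 7 (N(u) = 8 - u/u = 8 - 1*1 = 8 - 1 = 7)
o(S) = S*(-4 - 4*S)
1/(o(1/(N(2) + 87)) + 3*190) = 1/(-4*(1 + 1/(7 + 87))/(7 + 87) + 3*190) = 1/(-4*(1 + 1/94)/94 + 570) = 1/(-4*1/94*(1 + 1/94) + 570) = 1/(-4*1/94*95/94 + 570) = 1/(-95/2209 + 570) = 1/(1259035/2209) = 2209/1259035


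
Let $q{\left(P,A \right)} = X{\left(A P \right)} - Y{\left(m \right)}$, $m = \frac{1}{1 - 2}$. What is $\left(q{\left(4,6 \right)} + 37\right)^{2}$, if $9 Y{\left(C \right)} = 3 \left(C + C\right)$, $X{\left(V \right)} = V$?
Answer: $\frac{34225}{9} \approx 3802.8$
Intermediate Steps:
$m = -1$ ($m = \frac{1}{-1} = -1$)
$Y{\left(C \right)} = \frac{2 C}{3}$ ($Y{\left(C \right)} = \frac{3 \left(C + C\right)}{9} = \frac{3 \cdot 2 C}{9} = \frac{6 C}{9} = \frac{2 C}{3}$)
$q{\left(P,A \right)} = \frac{2}{3} + A P$ ($q{\left(P,A \right)} = A P - \frac{2}{3} \left(-1\right) = A P - - \frac{2}{3} = A P + \frac{2}{3} = \frac{2}{3} + A P$)
$\left(q{\left(4,6 \right)} + 37\right)^{2} = \left(\left(\frac{2}{3} + 6 \cdot 4\right) + 37\right)^{2} = \left(\left(\frac{2}{3} + 24\right) + 37\right)^{2} = \left(\frac{74}{3} + 37\right)^{2} = \left(\frac{185}{3}\right)^{2} = \frac{34225}{9}$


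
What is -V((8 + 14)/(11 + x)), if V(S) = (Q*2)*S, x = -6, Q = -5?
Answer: 44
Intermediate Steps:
V(S) = -10*S (V(S) = (-5*2)*S = -10*S)
-V((8 + 14)/(11 + x)) = -(-10)*(8 + 14)/(11 - 6) = -(-10)*22/5 = -1*(-44) = 44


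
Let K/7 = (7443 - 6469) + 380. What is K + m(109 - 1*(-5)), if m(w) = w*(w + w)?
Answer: 35470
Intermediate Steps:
m(w) = 2*w² (m(w) = w*(2*w) = 2*w²)
K = 9478 (K = 7*((7443 - 6469) + 380) = 7*(974 + 380) = 7*1354 = 9478)
K + m(109 - 1*(-5)) = 9478 + 2*(109 - 1*(-5))² = 9478 + 2*(109 + 5)² = 9478 + 2*114² = 9478 + 2*12996 = 9478 + 25992 = 35470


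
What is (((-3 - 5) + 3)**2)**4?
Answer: 390625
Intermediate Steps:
(((-3 - 5) + 3)**2)**4 = ((-8 + 3)**2)**4 = ((-5)**2)**4 = 25**4 = 390625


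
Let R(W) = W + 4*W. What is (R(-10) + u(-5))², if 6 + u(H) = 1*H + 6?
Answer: 3025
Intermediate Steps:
R(W) = 5*W
u(H) = H (u(H) = -6 + (1*H + 6) = -6 + (H + 6) = -6 + (6 + H) = H)
(R(-10) + u(-5))² = (5*(-10) - 5)² = (-50 - 5)² = (-55)² = 3025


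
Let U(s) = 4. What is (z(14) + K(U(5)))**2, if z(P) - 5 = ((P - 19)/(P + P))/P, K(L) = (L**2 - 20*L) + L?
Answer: 465049225/153664 ≈ 3026.4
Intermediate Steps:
K(L) = L**2 - 19*L
z(P) = 5 + (-19 + P)/(2*P**2) (z(P) = 5 + ((P - 19)/(P + P))/P = 5 + ((-19 + P)/((2*P)))/P = 5 + ((-19 + P)*(1/(2*P)))/P = 5 + ((-19 + P)/(2*P))/P = 5 + (-19 + P)/(2*P**2))
(z(14) + K(U(5)))**2 = ((1/2)*(-19 + 14 + 10*14**2)/14**2 + 4*(-19 + 4))**2 = ((1/2)*(1/196)*(-19 + 14 + 10*196) + 4*(-15))**2 = ((1/2)*(1/196)*(-19 + 14 + 1960) - 60)**2 = ((1/2)*(1/196)*1955 - 60)**2 = (1955/392 - 60)**2 = (-21565/392)**2 = 465049225/153664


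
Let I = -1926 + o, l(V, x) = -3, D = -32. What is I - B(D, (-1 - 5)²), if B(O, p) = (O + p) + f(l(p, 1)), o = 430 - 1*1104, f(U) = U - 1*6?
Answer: -2595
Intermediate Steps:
f(U) = -6 + U (f(U) = U - 6 = -6 + U)
o = -674 (o = 430 - 1104 = -674)
B(O, p) = -9 + O + p (B(O, p) = (O + p) + (-6 - 3) = (O + p) - 9 = -9 + O + p)
I = -2600 (I = -1926 - 674 = -2600)
I - B(D, (-1 - 5)²) = -2600 - (-9 - 32 + (-1 - 5)²) = -2600 - (-9 - 32 + (-6)²) = -2600 - (-9 - 32 + 36) = -2600 - 1*(-5) = -2600 + 5 = -2595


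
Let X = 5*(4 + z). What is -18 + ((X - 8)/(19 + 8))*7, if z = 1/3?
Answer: -1171/81 ≈ -14.457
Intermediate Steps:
z = ⅓ ≈ 0.33333
X = 65/3 (X = 5*(4 + ⅓) = 5*(13/3) = 65/3 ≈ 21.667)
-18 + ((X - 8)/(19 + 8))*7 = -18 + ((65/3 - 8)/(19 + 8))*7 = -18 + ((41/3)/27)*7 = -18 + ((41/3)*(1/27))*7 = -18 + (41/81)*7 = -18 + 287/81 = -1171/81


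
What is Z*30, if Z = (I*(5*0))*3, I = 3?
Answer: 0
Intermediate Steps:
Z = 0 (Z = (3*(5*0))*3 = (3*0)*3 = 0*3 = 0)
Z*30 = 0*30 = 0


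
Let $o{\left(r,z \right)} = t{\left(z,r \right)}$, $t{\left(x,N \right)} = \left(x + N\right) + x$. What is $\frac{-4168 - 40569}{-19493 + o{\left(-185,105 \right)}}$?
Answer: $\frac{44737}{19468} \approx 2.298$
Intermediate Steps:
$t{\left(x,N \right)} = N + 2 x$ ($t{\left(x,N \right)} = \left(N + x\right) + x = N + 2 x$)
$o{\left(r,z \right)} = r + 2 z$
$\frac{-4168 - 40569}{-19493 + o{\left(-185,105 \right)}} = \frac{-4168 - 40569}{-19493 + \left(-185 + 2 \cdot 105\right)} = - \frac{44737}{-19493 + \left(-185 + 210\right)} = - \frac{44737}{-19493 + 25} = - \frac{44737}{-19468} = \left(-44737\right) \left(- \frac{1}{19468}\right) = \frac{44737}{19468}$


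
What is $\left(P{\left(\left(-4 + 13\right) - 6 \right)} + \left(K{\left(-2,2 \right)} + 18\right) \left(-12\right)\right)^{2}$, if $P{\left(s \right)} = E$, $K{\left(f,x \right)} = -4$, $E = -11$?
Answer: $32041$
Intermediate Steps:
$P{\left(s \right)} = -11$
$\left(P{\left(\left(-4 + 13\right) - 6 \right)} + \left(K{\left(-2,2 \right)} + 18\right) \left(-12\right)\right)^{2} = \left(-11 + \left(-4 + 18\right) \left(-12\right)\right)^{2} = \left(-11 + 14 \left(-12\right)\right)^{2} = \left(-11 - 168\right)^{2} = \left(-179\right)^{2} = 32041$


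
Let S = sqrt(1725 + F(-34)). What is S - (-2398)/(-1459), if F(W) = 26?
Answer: -2398/1459 + sqrt(1751) ≈ 40.201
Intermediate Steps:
S = sqrt(1751) (S = sqrt(1725 + 26) = sqrt(1751) ≈ 41.845)
S - (-2398)/(-1459) = sqrt(1751) - (-2398)/(-1459) = sqrt(1751) - (-2398)*(-1)/1459 = sqrt(1751) - 1*2398/1459 = sqrt(1751) - 2398/1459 = -2398/1459 + sqrt(1751)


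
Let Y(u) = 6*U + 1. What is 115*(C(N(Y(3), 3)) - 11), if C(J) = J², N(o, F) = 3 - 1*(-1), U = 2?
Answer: 575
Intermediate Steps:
Y(u) = 13 (Y(u) = 6*2 + 1 = 12 + 1 = 13)
N(o, F) = 4 (N(o, F) = 3 + 1 = 4)
115*(C(N(Y(3), 3)) - 11) = 115*(4² - 11) = 115*(16 - 11) = 115*5 = 575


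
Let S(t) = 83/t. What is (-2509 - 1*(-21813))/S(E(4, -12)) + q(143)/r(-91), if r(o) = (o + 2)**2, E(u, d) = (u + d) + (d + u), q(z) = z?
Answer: -2446499875/657443 ≈ -3721.2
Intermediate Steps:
E(u, d) = 2*d + 2*u (E(u, d) = (d + u) + (d + u) = 2*d + 2*u)
r(o) = (2 + o)**2
(-2509 - 1*(-21813))/S(E(4, -12)) + q(143)/r(-91) = (-2509 - 1*(-21813))/((83/(2*(-12) + 2*4))) + 143/((2 - 91)**2) = (-2509 + 21813)/((83/(-24 + 8))) + 143/((-89)**2) = 19304/((83/(-16))) + 143/7921 = 19304/((83*(-1/16))) + 143*(1/7921) = 19304/(-83/16) + 143/7921 = 19304*(-16/83) + 143/7921 = -308864/83 + 143/7921 = -2446499875/657443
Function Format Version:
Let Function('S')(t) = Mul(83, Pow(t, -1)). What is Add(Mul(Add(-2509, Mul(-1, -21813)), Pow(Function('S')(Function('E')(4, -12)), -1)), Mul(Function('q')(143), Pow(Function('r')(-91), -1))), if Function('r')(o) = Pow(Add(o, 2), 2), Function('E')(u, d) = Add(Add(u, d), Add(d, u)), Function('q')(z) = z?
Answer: Rational(-2446499875, 657443) ≈ -3721.2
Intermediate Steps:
Function('E')(u, d) = Add(Mul(2, d), Mul(2, u)) (Function('E')(u, d) = Add(Add(d, u), Add(d, u)) = Add(Mul(2, d), Mul(2, u)))
Function('r')(o) = Pow(Add(2, o), 2)
Add(Mul(Add(-2509, Mul(-1, -21813)), Pow(Function('S')(Function('E')(4, -12)), -1)), Mul(Function('q')(143), Pow(Function('r')(-91), -1))) = Add(Mul(Add(-2509, Mul(-1, -21813)), Pow(Mul(83, Pow(Add(Mul(2, -12), Mul(2, 4)), -1)), -1)), Mul(143, Pow(Pow(Add(2, -91), 2), -1))) = Add(Mul(Add(-2509, 21813), Pow(Mul(83, Pow(Add(-24, 8), -1)), -1)), Mul(143, Pow(Pow(-89, 2), -1))) = Add(Mul(19304, Pow(Mul(83, Pow(-16, -1)), -1)), Mul(143, Pow(7921, -1))) = Add(Mul(19304, Pow(Mul(83, Rational(-1, 16)), -1)), Mul(143, Rational(1, 7921))) = Add(Mul(19304, Pow(Rational(-83, 16), -1)), Rational(143, 7921)) = Add(Mul(19304, Rational(-16, 83)), Rational(143, 7921)) = Add(Rational(-308864, 83), Rational(143, 7921)) = Rational(-2446499875, 657443)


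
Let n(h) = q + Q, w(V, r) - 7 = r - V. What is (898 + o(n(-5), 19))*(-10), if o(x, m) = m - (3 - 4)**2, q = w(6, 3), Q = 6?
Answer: -9160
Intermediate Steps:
w(V, r) = 7 + r - V (w(V, r) = 7 + (r - V) = 7 + r - V)
q = 4 (q = 7 + 3 - 1*6 = 7 + 3 - 6 = 4)
n(h) = 10 (n(h) = 4 + 6 = 10)
o(x, m) = -1 + m (o(x, m) = m - 1*(-1)**2 = m - 1*1 = m - 1 = -1 + m)
(898 + o(n(-5), 19))*(-10) = (898 + (-1 + 19))*(-10) = (898 + 18)*(-10) = 916*(-10) = -9160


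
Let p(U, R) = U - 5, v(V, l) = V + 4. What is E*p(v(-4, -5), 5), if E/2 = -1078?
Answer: 10780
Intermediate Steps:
E = -2156 (E = 2*(-1078) = -2156)
v(V, l) = 4 + V
p(U, R) = -5 + U
E*p(v(-4, -5), 5) = -2156*(-5 + (4 - 4)) = -2156*(-5 + 0) = -2156*(-5) = 10780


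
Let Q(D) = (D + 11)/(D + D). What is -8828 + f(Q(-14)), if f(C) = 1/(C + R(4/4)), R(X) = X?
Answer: -273640/31 ≈ -8827.1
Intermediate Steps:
Q(D) = (11 + D)/(2*D) (Q(D) = (11 + D)/((2*D)) = (11 + D)*(1/(2*D)) = (11 + D)/(2*D))
f(C) = 1/(1 + C) (f(C) = 1/(C + 4/4) = 1/(C + 4*(1/4)) = 1/(C + 1) = 1/(1 + C))
-8828 + f(Q(-14)) = -8828 + 1/(1 + (1/2)*(11 - 14)/(-14)) = -8828 + 1/(1 + (1/2)*(-1/14)*(-3)) = -8828 + 1/(1 + 3/28) = -8828 + 1/(31/28) = -8828 + 28/31 = -273640/31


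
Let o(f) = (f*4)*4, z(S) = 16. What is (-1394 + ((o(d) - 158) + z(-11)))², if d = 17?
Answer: 1597696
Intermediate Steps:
o(f) = 16*f (o(f) = (4*f)*4 = 16*f)
(-1394 + ((o(d) - 158) + z(-11)))² = (-1394 + ((16*17 - 158) + 16))² = (-1394 + ((272 - 158) + 16))² = (-1394 + (114 + 16))² = (-1394 + 130)² = (-1264)² = 1597696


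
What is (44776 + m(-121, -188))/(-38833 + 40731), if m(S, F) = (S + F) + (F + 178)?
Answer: 609/26 ≈ 23.423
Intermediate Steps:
m(S, F) = 178 + S + 2*F (m(S, F) = (F + S) + (178 + F) = 178 + S + 2*F)
(44776 + m(-121, -188))/(-38833 + 40731) = (44776 + (178 - 121 + 2*(-188)))/(-38833 + 40731) = (44776 + (178 - 121 - 376))/1898 = (44776 - 319)*(1/1898) = 44457*(1/1898) = 609/26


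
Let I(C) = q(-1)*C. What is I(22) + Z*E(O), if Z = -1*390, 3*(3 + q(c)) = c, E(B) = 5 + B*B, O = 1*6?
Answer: -48190/3 ≈ -16063.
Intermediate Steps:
O = 6
E(B) = 5 + B²
q(c) = -3 + c/3
Z = -390
I(C) = -10*C/3 (I(C) = (-3 + (⅓)*(-1))*C = (-3 - ⅓)*C = -10*C/3)
I(22) + Z*E(O) = -10/3*22 - 390*(5 + 6²) = -220/3 - 390*(5 + 36) = -220/3 - 390*41 = -220/3 - 15990 = -48190/3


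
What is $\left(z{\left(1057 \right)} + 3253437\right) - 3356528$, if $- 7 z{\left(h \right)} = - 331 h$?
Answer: $-53110$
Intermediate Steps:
$z{\left(h \right)} = \frac{331 h}{7}$ ($z{\left(h \right)} = - \frac{\left(-331\right) h}{7} = \frac{331 h}{7}$)
$\left(z{\left(1057 \right)} + 3253437\right) - 3356528 = \left(\frac{331}{7} \cdot 1057 + 3253437\right) - 3356528 = \left(49981 + 3253437\right) - 3356528 = 3303418 - 3356528 = -53110$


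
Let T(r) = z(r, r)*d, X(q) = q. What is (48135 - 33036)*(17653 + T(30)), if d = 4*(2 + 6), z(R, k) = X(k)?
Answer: 281037687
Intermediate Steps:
z(R, k) = k
d = 32 (d = 4*8 = 32)
T(r) = 32*r (T(r) = r*32 = 32*r)
(48135 - 33036)*(17653 + T(30)) = (48135 - 33036)*(17653 + 32*30) = 15099*(17653 + 960) = 15099*18613 = 281037687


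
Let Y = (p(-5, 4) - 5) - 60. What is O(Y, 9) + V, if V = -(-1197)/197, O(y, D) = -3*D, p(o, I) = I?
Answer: -4122/197 ≈ -20.924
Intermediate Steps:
Y = -61 (Y = (4 - 5) - 60 = -1 - 60 = -61)
V = 1197/197 (V = -(-1197)/197 = -3*(-399/197) = 1197/197 ≈ 6.0761)
O(Y, 9) + V = -3*9 + 1197/197 = -27 + 1197/197 = -4122/197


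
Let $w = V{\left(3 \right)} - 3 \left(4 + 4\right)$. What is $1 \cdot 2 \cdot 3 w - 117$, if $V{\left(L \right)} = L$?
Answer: $-243$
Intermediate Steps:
$w = -21$ ($w = 3 - 3 \left(4 + 4\right) = 3 - 24 = -21$)
$1 \cdot 2 \cdot 3 w - 117 = 1 \cdot 2 \cdot 3 \left(-21\right) - 117 = 2 \cdot 3 \left(-21\right) - 117 = 6 \left(-21\right) - 117 = -126 - 117 = -243$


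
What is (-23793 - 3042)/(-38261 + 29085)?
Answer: 26835/9176 ≈ 2.9245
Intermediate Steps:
(-23793 - 3042)/(-38261 + 29085) = -26835/(-9176) = -26835*(-1/9176) = 26835/9176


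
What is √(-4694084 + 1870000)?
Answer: 2*I*√706021 ≈ 1680.5*I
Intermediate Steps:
√(-4694084 + 1870000) = √(-2824084) = 2*I*√706021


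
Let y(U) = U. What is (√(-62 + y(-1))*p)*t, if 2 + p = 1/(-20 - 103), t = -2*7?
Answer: 3458*I*√7/41 ≈ 223.15*I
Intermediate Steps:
t = -14
p = -247/123 (p = -2 + 1/(-20 - 103) = -2 + 1/(-123) = -2 - 1/123 = -247/123 ≈ -2.0081)
(√(-62 + y(-1))*p)*t = (√(-62 - 1)*(-247/123))*(-14) = (√(-63)*(-247/123))*(-14) = ((3*I*√7)*(-247/123))*(-14) = -247*I*√7/41*(-14) = 3458*I*√7/41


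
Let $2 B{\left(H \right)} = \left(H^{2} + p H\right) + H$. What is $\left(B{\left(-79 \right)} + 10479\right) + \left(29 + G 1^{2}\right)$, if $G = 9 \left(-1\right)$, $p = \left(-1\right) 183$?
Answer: $\frac{41617}{2} \approx 20809.0$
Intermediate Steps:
$p = -183$
$B{\left(H \right)} = \frac{H^{2}}{2} - 91 H$ ($B{\left(H \right)} = \frac{\left(H^{2} - 183 H\right) + H}{2} = \frac{H^{2} - 182 H}{2} = \frac{H^{2}}{2} - 91 H$)
$G = -9$
$\left(B{\left(-79 \right)} + 10479\right) + \left(29 + G 1^{2}\right) = \left(\frac{1}{2} \left(-79\right) \left(-182 - 79\right) + 10479\right) + \left(29 - 9 \cdot 1^{2}\right) = \left(\frac{1}{2} \left(-79\right) \left(-261\right) + 10479\right) + \left(29 - 9\right) = \left(\frac{20619}{2} + 10479\right) + \left(29 - 9\right) = \frac{41577}{2} + 20 = \frac{41617}{2}$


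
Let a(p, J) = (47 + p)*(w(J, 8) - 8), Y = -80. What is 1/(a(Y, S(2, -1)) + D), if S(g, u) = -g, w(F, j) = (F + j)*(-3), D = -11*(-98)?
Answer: 1/1936 ≈ 0.00051653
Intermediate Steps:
D = 1078
w(F, j) = -3*F - 3*j
a(p, J) = (-32 - 3*J)*(47 + p) (a(p, J) = (47 + p)*((-3*J - 3*8) - 8) = (47 + p)*((-3*J - 24) - 8) = (47 + p)*((-24 - 3*J) - 8) = (47 + p)*(-32 - 3*J) = (-32 - 3*J)*(47 + p))
1/(a(Y, S(2, -1)) + D) = 1/((-1504 - (-141)*2 - 32*(-80) - 3*(-1*2)*(-80)) + 1078) = 1/((-1504 - 141*(-2) + 2560 - 3*(-2)*(-80)) + 1078) = 1/((-1504 + 282 + 2560 - 480) + 1078) = 1/(858 + 1078) = 1/1936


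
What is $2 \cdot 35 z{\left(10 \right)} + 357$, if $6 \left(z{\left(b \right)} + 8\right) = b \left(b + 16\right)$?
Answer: $\frac{8491}{3} \approx 2830.3$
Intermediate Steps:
$z{\left(b \right)} = -8 + \frac{b \left(16 + b\right)}{6}$ ($z{\left(b \right)} = -8 + \frac{b \left(b + 16\right)}{6} = -8 + \frac{b \left(16 + b\right)}{6}$)
$2 \cdot 35 z{\left(10 \right)} + 357 = 2 \cdot 35 \left(-8 + \frac{10^{2}}{6} + \frac{8}{3} \cdot 10\right) + 357 = 70 \left(-8 + \frac{1}{6} \cdot 100 + \frac{80}{3}\right) + 357 = 70 \left(-8 + \frac{50}{3} + \frac{80}{3}\right) + 357 = 70 \cdot \frac{106}{3} + 357 = \frac{7420}{3} + 357 = \frac{8491}{3}$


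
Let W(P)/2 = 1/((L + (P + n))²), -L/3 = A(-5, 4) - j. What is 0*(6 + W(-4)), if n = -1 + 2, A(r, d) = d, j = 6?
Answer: 0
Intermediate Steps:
n = 1
L = 6 (L = -3*(4 - 1*6) = -3*(4 - 6) = -3*(-2) = 6)
W(P) = 2/(7 + P)² (W(P) = 2/((6 + (P + 1))²) = 2/((6 + (1 + P))²) = 2/((7 + P)²) = 2/(7 + P)²)
0*(6 + W(-4)) = 0*(6 + 2/(7 - 4)²) = 0*(6 + 2/3²) = 0*(6 + 2*(⅑)) = 0*(6 + 2/9) = 0*(56/9) = 0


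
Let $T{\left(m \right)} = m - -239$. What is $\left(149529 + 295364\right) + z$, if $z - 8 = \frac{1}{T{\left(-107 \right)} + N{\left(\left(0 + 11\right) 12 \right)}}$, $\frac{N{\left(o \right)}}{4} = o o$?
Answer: $\frac{31066547029}{69828} \approx 4.449 \cdot 10^{5}$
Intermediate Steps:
$T{\left(m \right)} = 239 + m$ ($T{\left(m \right)} = m + 239 = 239 + m$)
$N{\left(o \right)} = 4 o^{2}$ ($N{\left(o \right)} = 4 o o = 4 o^{2}$)
$z = \frac{558625}{69828}$ ($z = 8 + \frac{1}{\left(239 - 107\right) + 4 \left(\left(0 + 11\right) 12\right)^{2}} = 8 + \frac{1}{132 + 4 \left(11 \cdot 12\right)^{2}} = 8 + \frac{1}{132 + 4 \cdot 132^{2}} = 8 + \frac{1}{132 + 4 \cdot 17424} = 8 + \frac{1}{132 + 69696} = 8 + \frac{1}{69828} = \frac{558625}{69828} \approx 8.0$)
$\left(149529 + 295364\right) + z = \left(149529 + 295364\right) + \frac{558625}{69828} = 444893 + \frac{558625}{69828} = \frac{31066547029}{69828}$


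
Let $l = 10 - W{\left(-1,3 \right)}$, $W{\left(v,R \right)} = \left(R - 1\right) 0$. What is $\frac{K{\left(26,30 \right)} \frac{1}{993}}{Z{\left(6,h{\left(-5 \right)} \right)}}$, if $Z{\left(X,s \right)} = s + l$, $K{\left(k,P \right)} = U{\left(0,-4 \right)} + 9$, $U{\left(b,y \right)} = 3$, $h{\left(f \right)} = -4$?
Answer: $\frac{2}{993} \approx 0.0020141$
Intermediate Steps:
$W{\left(v,R \right)} = 0$ ($W{\left(v,R \right)} = \left(-1 + R\right) 0 = 0$)
$l = 10$ ($l = 10 - 0 = 10 + 0 = 10$)
$K{\left(k,P \right)} = 12$ ($K{\left(k,P \right)} = 3 + 9 = 12$)
$Z{\left(X,s \right)} = 10 + s$ ($Z{\left(X,s \right)} = s + 10 = 10 + s$)
$\frac{K{\left(26,30 \right)} \frac{1}{993}}{Z{\left(6,h{\left(-5 \right)} \right)}} = \frac{12 \cdot \frac{1}{993}}{10 - 4} = \frac{12 \cdot \frac{1}{993}}{6} = \frac{4}{331} \cdot \frac{1}{6} = \frac{2}{993}$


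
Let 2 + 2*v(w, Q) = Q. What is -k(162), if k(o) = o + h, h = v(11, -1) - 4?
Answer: -313/2 ≈ -156.50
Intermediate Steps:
v(w, Q) = -1 + Q/2
h = -11/2 (h = (-1 + (1/2)*(-1)) - 4 = (-1 - 1/2) - 4 = -3/2 - 4 = -11/2 ≈ -5.5000)
k(o) = -11/2 + o (k(o) = o - 11/2 = -11/2 + o)
-k(162) = -(-11/2 + 162) = -1*313/2 = -313/2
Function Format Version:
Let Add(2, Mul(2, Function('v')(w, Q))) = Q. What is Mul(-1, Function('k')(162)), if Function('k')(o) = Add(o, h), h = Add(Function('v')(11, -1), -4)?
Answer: Rational(-313, 2) ≈ -156.50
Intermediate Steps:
Function('v')(w, Q) = Add(-1, Mul(Rational(1, 2), Q))
h = Rational(-11, 2) (h = Add(Add(-1, Mul(Rational(1, 2), -1)), -4) = Add(Add(-1, Rational(-1, 2)), -4) = Add(Rational(-3, 2), -4) = Rational(-11, 2) ≈ -5.5000)
Function('k')(o) = Add(Rational(-11, 2), o) (Function('k')(o) = Add(o, Rational(-11, 2)) = Add(Rational(-11, 2), o))
Mul(-1, Function('k')(162)) = Mul(-1, Add(Rational(-11, 2), 162)) = Mul(-1, Rational(313, 2)) = Rational(-313, 2)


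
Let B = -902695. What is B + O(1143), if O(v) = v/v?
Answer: -902694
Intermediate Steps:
O(v) = 1
B + O(1143) = -902695 + 1 = -902694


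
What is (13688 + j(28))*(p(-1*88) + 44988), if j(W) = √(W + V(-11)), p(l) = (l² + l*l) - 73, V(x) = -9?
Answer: 826796264 + 60403*√19 ≈ 8.2706e+8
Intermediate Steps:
p(l) = -73 + 2*l² (p(l) = (l² + l²) - 73 = 2*l² - 73 = -73 + 2*l²)
j(W) = √(-9 + W) (j(W) = √(W - 9) = √(-9 + W))
(13688 + j(28))*(p(-1*88) + 44988) = (13688 + √(-9 + 28))*((-73 + 2*(-1*88)²) + 44988) = (13688 + √19)*((-73 + 2*(-88)²) + 44988) = (13688 + √19)*((-73 + 2*7744) + 44988) = (13688 + √19)*((-73 + 15488) + 44988) = (13688 + √19)*(15415 + 44988) = (13688 + √19)*60403 = 826796264 + 60403*√19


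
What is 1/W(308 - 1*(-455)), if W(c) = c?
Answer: 1/763 ≈ 0.0013106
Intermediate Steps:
1/W(308 - 1*(-455)) = 1/(308 - 1*(-455)) = 1/(308 + 455) = 1/763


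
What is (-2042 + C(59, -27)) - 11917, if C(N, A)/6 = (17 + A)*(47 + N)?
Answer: -20319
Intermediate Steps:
C(N, A) = 6*(17 + A)*(47 + N) (C(N, A) = 6*((17 + A)*(47 + N)) = 6*(17 + A)*(47 + N))
(-2042 + C(59, -27)) - 11917 = (-2042 + (4794 + 102*59 + 282*(-27) + 6*(-27)*59)) - 11917 = (-2042 + (4794 + 6018 - 7614 - 9558)) - 11917 = (-2042 - 6360) - 11917 = -8402 - 11917 = -20319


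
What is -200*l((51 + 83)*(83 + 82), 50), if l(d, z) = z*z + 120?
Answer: -524000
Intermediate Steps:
l(d, z) = 120 + z² (l(d, z) = z² + 120 = 120 + z²)
-200*l((51 + 83)*(83 + 82), 50) = -200*(120 + 50²) = -200*(120 + 2500) = -200*2620 = -524000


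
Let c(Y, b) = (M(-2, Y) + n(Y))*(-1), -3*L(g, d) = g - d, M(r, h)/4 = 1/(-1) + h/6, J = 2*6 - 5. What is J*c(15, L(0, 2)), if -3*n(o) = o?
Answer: -7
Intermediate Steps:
J = 7 (J = 12 - 5 = 7)
M(r, h) = -4 + 2*h/3 (M(r, h) = 4*(1/(-1) + h/6) = 4*(1*(-1) + h*(⅙)) = 4*(-1 + h/6) = -4 + 2*h/3)
L(g, d) = -g/3 + d/3 (L(g, d) = -(g - d)/3 = -g/3 + d/3)
n(o) = -o/3
c(Y, b) = 4 - Y/3 (c(Y, b) = ((-4 + 2*Y/3) - Y/3)*(-1) = (-4 + Y/3)*(-1) = 4 - Y/3)
J*c(15, L(0, 2)) = 7*(4 - ⅓*15) = 7*(4 - 5) = 7*(-1) = -7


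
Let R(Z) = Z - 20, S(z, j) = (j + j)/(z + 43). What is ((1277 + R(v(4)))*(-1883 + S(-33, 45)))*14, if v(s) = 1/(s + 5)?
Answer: -296834104/9 ≈ -3.2982e+7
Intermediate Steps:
v(s) = 1/(5 + s)
S(z, j) = 2*j/(43 + z) (S(z, j) = (2*j)/(43 + z) = 2*j/(43 + z))
R(Z) = -20 + Z
((1277 + R(v(4)))*(-1883 + S(-33, 45)))*14 = ((1277 + (-20 + 1/(5 + 4)))*(-1883 + 2*45/(43 - 33)))*14 = ((1277 + (-20 + 1/9))*(-1883 + 2*45/10))*14 = ((1277 + (-20 + ⅑))*(-1883 + 2*45*(⅒)))*14 = ((1277 - 179/9)*(-1883 + 9))*14 = ((11314/9)*(-1874))*14 = -21202436/9*14 = -296834104/9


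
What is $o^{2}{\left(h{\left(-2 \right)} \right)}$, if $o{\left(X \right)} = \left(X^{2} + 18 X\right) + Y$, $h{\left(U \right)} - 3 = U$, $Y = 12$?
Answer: $961$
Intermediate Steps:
$h{\left(U \right)} = 3 + U$
$o{\left(X \right)} = 12 + X^{2} + 18 X$ ($o{\left(X \right)} = \left(X^{2} + 18 X\right) + 12 = 12 + X^{2} + 18 X$)
$o^{2}{\left(h{\left(-2 \right)} \right)} = \left(12 + \left(3 - 2\right)^{2} + 18 \left(3 - 2\right)\right)^{2} = \left(12 + 1^{2} + 18 \cdot 1\right)^{2} = \left(12 + 1 + 18\right)^{2} = 31^{2} = 961$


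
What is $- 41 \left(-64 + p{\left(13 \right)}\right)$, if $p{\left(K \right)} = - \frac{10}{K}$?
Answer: $\frac{34522}{13} \approx 2655.5$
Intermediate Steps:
$- 41 \left(-64 + p{\left(13 \right)}\right) = - 41 \left(-64 - \frac{10}{13}\right) = \left(-41\right) \left(- \frac{842}{13}\right) = \frac{34522}{13}$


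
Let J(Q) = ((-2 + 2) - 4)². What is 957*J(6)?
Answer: 15312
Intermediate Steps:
J(Q) = 16 (J(Q) = (0 - 4)² = (-4)² = 16)
957*J(6) = 957*16 = 15312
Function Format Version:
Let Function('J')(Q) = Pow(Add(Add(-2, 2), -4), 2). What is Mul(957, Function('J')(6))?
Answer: 15312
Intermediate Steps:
Function('J')(Q) = 16 (Function('J')(Q) = Pow(Add(0, -4), 2) = Pow(-4, 2) = 16)
Mul(957, Function('J')(6)) = Mul(957, 16) = 15312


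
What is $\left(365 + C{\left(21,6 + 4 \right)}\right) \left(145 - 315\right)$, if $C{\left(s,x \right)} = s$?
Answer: $-65620$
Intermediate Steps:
$\left(365 + C{\left(21,6 + 4 \right)}\right) \left(145 - 315\right) = \left(365 + 21\right) \left(145 - 315\right) = 386 \left(-170\right) = -65620$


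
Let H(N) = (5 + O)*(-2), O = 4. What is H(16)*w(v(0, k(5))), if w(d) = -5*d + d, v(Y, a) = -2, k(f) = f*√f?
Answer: -144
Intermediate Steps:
k(f) = f^(3/2)
H(N) = -18 (H(N) = (5 + 4)*(-2) = 9*(-2) = -18)
w(d) = -4*d
H(16)*w(v(0, k(5))) = -(-72)*(-2) = -18*8 = -144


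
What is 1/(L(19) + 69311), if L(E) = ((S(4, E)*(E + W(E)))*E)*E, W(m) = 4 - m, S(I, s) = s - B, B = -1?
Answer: 1/98191 ≈ 1.0184e-5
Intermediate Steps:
S(I, s) = 1 + s (S(I, s) = s - 1*(-1) = s + 1 = 1 + s)
L(E) = E**2*(4 + 4*E) (L(E) = (((1 + E)*(E + (4 - E)))*E)*E = (((1 + E)*4)*E)*E = ((4 + 4*E)*E)*E = (E*(4 + 4*E))*E = E**2*(4 + 4*E))
1/(L(19) + 69311) = 1/(4*19**2*(1 + 19) + 69311) = 1/(4*361*20 + 69311) = 1/(28880 + 69311) = 1/98191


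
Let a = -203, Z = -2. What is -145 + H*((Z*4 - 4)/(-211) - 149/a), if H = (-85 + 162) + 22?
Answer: -2857160/42833 ≈ -66.705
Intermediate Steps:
H = 99 (H = 77 + 22 = 99)
-145 + H*((Z*4 - 4)/(-211) - 149/a) = -145 + 99*((-2*4 - 4)/(-211) - 149/(-203)) = -145 + 99*((-8 - 4)*(-1/211) - 149*(-1/203)) = -145 + 99*(-12*(-1/211) + 149/203) = -145 + 99*(12/211 + 149/203) = -145 + 99*(33875/42833) = -145 + 3353625/42833 = -2857160/42833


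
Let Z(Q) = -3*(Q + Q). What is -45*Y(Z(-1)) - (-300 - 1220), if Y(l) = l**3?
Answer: -8200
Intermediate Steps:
Z(Q) = -6*Q
-45*Y(Z(-1)) - (-300 - 1220) = -45*(-6*(-1))**3 - (-300 - 1220) = -45*6**3 - 1*(-1520) = -45*216 + 1520 = -9720 + 1520 = -8200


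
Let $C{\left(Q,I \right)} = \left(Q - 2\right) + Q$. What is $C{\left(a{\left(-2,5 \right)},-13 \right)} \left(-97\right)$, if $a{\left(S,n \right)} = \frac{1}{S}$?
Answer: $291$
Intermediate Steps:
$C{\left(Q,I \right)} = -2 + 2 Q$ ($C{\left(Q,I \right)} = \left(-2 + Q\right) + Q = -2 + 2 Q$)
$C{\left(a{\left(-2,5 \right)},-13 \right)} \left(-97\right) = \left(-2 + \frac{2}{-2}\right) \left(-97\right) = \left(-2 + 2 \left(- \frac{1}{2}\right)\right) \left(-97\right) = \left(-2 - 1\right) \left(-97\right) = \left(-3\right) \left(-97\right) = 291$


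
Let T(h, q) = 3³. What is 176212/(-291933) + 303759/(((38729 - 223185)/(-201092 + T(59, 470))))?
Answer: 17829864025135883/53848793448 ≈ 3.3111e+5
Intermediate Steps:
T(h, q) = 27
176212/(-291933) + 303759/(((38729 - 223185)/(-201092 + T(59, 470)))) = 176212/(-291933) + 303759/(((38729 - 223185)/(-201092 + 27))) = 176212*(-1/291933) + 303759/((-184456/(-201065))) = -176212/291933 + 303759/((-184456*(-1/201065))) = -176212/291933 + 303759/(184456/201065) = -176212/291933 + 303759*(201065/184456) = -176212/291933 + 61075303335/184456 = 17829864025135883/53848793448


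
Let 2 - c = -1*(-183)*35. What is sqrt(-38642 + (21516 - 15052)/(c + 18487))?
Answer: I*sqrt(352659051186)/3021 ≈ 196.57*I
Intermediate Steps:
c = -6403 (c = 2 - (-1*(-183))*35 = 2 - 183*35 = 2 - 1*6405 = 2 - 6405 = -6403)
sqrt(-38642 + (21516 - 15052)/(c + 18487)) = sqrt(-38642 + (21516 - 15052)/(-6403 + 18487)) = sqrt(-38642 + 6464/12084) = sqrt(-38642 + 6464*(1/12084)) = sqrt(-38642 + 1616/3021) = sqrt(-116735866/3021) = I*sqrt(352659051186)/3021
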